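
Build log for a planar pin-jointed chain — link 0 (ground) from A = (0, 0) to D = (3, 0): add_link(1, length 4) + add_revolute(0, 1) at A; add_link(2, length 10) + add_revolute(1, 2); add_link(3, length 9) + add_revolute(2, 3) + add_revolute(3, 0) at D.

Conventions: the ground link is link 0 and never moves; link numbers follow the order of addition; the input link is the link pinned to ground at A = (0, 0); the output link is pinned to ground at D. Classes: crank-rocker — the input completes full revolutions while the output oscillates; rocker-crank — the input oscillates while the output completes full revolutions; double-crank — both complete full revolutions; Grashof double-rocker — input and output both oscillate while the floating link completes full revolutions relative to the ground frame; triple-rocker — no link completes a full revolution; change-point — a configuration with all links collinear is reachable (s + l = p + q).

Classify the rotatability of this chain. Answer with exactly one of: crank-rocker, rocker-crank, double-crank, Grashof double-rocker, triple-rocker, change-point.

lengths: ground=3, input=4, coupler=10, output=9
sorted: s=3 (shortest), l=10 (longest), p+q=13
s + l = 13 vs p + q = 13
s + l = p + q → change-point (collinear configuration reachable)

change-point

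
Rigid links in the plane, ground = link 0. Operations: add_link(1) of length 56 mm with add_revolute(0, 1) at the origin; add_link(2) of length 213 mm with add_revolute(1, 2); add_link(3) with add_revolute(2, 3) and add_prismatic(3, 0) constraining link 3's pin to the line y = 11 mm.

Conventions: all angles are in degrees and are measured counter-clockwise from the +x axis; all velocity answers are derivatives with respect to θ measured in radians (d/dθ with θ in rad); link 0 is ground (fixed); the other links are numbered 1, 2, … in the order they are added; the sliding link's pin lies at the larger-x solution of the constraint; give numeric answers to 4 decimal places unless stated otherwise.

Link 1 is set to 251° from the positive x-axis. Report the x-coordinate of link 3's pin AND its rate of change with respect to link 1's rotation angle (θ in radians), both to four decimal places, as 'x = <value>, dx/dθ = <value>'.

geometry: r = 56 mm, L = 213 mm, e = 11 mm
crank pin P = (r cos θ, r sin θ) = (-18.231817, -52.949040)
h = r sin θ − e = -52.949040 − 11 = -63.949040
x = r cos θ + √(L² − h²) = -18.231817 + 203.173621 = 184.941804
dx/dθ = −r sin θ − h·r cos θ/√(L² − h²) (θ in radians; h = -63.949040) = 47.210563

x = 184.9418, dx/dθ = 47.2106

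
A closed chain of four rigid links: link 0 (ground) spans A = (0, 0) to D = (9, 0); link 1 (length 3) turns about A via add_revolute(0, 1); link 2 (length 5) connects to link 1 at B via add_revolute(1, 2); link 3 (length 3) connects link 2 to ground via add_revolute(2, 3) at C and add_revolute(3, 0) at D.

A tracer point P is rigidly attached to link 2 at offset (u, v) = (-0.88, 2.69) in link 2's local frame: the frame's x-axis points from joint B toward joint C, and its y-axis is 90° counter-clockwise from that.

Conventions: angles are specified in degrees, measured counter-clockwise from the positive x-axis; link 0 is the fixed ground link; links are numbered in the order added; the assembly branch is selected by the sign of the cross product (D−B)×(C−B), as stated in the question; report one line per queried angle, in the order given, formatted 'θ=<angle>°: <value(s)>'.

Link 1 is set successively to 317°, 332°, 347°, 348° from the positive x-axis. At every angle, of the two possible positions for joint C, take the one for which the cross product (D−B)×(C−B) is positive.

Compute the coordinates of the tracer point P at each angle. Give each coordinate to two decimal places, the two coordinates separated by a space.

A=(0,0), D=(9.00,0)
θ=317°: B = A + 3.00·(cos317°, sin317°) = (2.1941, -2.0460)
θ=317°: |BD| = 7.1068
θ=317°: circle(B,5.00) ∩ circle(D,3.00): a=4.6791, h=1.7624
θ=317°:   candidates: C₊=(6.1677,0.9889) cross=12.525; C₋=(7.1824,-2.3867) cross=-12.525
θ=317°:   branch + wants cross > 0 → take C=(6.1677,0.9889) (cross=12.525)
θ=317°: ex = (C−B)/|BC| = (0.7947,0.6070); ey = (-0.6070,0.7947)
θ=317°: P = B + -0.88·ex + 2.69·ey = (-0.1381,-0.4423)
θ=332°: B = A + 3.00·(cos332°, sin332°) = (2.6488, -1.4084)
θ=332°: |BD| = 6.5054
θ=332°: circle(B,5.00) ∩ circle(D,3.00): a=4.4825, h=2.2153
θ=332°:   candidates: C₊=(6.5454,1.7248) cross=14.411; C₋=(7.5046,-2.6007) cross=-14.411
θ=332°:   branch + wants cross > 0 → take C=(6.5454,1.7248) (cross=14.411)
θ=332°: ex = (C−B)/|BC| = (0.7793,0.6266); ey = (-0.6266,0.7793)
θ=332°: P = B + -0.88·ex + 2.69·ey = (0.2774,0.1365)
θ=347°: B = A + 3.00·(cos347°, sin347°) = (2.9231, -0.6749)
θ=347°: |BD| = 6.1142
θ=347°: circle(B,5.00) ∩ circle(D,3.00): a=4.3655, h=2.4376
θ=347°:   candidates: C₊=(6.9929,2.2297) cross=14.904; C₋=(7.5310,-2.6157) cross=-14.904
θ=347°:   branch + wants cross > 0 → take C=(6.9929,2.2297) (cross=14.904)
θ=347°: ex = (C−B)/|BC| = (0.8140,0.5809); ey = (-0.5809,0.8140)
θ=347°: P = B + -0.88·ex + 2.69·ey = (0.6442,1.0035)
θ=348°: B = A + 3.00·(cos348°, sin348°) = (2.9344, -0.6237)
θ=348°: |BD| = 6.0975
θ=348°: circle(B,5.00) ∩ circle(D,3.00): a=4.3608, h=2.4461
θ=348°:   candidates: C₊=(7.0221,2.2557) cross=14.915; C₋=(7.5226,-2.6110) cross=-14.915
θ=348°:   branch + wants cross > 0 → take C=(7.0221,2.2557) (cross=14.915)
θ=348°: ex = (C−B)/|BC| = (0.8175,0.5759); ey = (-0.5759,0.8175)
θ=348°: P = B + -0.88·ex + 2.69·ey = (0.6659,1.0687)

θ=317°: -0.14 -0.44
θ=332°: 0.28 0.14
θ=347°: 0.64 1.00
θ=348°: 0.67 1.07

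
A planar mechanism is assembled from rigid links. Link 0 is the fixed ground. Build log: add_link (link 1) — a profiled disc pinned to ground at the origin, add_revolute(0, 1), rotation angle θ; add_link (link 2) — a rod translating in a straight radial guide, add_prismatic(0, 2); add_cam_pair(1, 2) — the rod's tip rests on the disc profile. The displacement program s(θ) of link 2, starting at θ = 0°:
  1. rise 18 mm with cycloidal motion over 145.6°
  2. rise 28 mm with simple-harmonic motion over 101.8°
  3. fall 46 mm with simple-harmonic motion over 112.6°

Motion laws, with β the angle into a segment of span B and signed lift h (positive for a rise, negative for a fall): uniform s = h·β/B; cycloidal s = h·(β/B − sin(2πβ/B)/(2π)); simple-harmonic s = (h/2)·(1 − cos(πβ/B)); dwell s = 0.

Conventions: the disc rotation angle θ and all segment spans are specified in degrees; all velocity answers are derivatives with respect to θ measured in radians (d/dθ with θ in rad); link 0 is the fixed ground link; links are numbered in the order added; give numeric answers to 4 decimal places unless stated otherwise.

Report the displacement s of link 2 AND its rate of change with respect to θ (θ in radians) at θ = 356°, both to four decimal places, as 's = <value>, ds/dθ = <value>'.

seg 1 [0°–145.6°] cycloidal, h=18: full span → s += 18 → s = 18.0000
seg 2 [145.6°–247.4°] simple-harmonic, h=28: full span → s += 28 → s = 46.0000
seg 3 [247.4°–360°] simple-harmonic, h=-46: θ=356° here. β=108.6, B=112.6. -46/2·(1 − cos(π·0.9645)) = -45.8569 → s = 0.1431
velocity in seg [247.4°–360°] (simple-harmonic), θ in radians: β = 108.6° = 1.8954 rad, B = 112.6° = 1.9652 rad; ds/dθ = (πh/(2B)) sin(πβ/B) = (π·(-46)/(2·1.9652)) sin(π·0.9645) = -4.094789 mm/rad

s = 0.1431, ds/dθ = -4.0948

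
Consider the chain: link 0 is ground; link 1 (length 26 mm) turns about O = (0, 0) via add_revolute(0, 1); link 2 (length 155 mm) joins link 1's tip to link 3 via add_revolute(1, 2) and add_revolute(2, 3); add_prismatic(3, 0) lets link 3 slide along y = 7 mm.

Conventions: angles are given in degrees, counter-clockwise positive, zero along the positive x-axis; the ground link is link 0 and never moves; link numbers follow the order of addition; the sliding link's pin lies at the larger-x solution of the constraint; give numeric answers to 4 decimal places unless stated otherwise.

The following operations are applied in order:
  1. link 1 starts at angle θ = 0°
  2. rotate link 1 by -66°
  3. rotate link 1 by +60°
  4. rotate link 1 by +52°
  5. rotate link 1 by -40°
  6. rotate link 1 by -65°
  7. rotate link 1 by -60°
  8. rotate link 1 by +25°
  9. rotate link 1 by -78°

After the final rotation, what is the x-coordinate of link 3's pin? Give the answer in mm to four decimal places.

geometry: r = 26 mm, L = 155 mm, e = 7 mm; θ starts at 0°
rotate link 1 by -66°: θ ← 0° -66° = -66°
rotate link 1 by +60°: θ ← -66° +60° = -6°
rotate link 1 by +52°: θ ← -6° +52° = 46°
rotate link 1 by -40°: θ ← 46° -40° = 6°
rotate link 1 by -65°: θ ← 6° -65° = -59°
rotate link 1 by -60°: θ ← -59° -60° = -119°
rotate link 1 by +25°: θ ← -119° +25° = -94°
rotate link 1 by -78°: θ ← -94° -78° = -172°
crank pin P = (r cos θ, r sin θ) = (-25.746970, -3.618501)
h = r sin θ − e = -3.618501 − 7 = -10.618501
x = r cos θ + √(L² − h²) = -25.746970 + 154.635854 = 128.888885

128.8889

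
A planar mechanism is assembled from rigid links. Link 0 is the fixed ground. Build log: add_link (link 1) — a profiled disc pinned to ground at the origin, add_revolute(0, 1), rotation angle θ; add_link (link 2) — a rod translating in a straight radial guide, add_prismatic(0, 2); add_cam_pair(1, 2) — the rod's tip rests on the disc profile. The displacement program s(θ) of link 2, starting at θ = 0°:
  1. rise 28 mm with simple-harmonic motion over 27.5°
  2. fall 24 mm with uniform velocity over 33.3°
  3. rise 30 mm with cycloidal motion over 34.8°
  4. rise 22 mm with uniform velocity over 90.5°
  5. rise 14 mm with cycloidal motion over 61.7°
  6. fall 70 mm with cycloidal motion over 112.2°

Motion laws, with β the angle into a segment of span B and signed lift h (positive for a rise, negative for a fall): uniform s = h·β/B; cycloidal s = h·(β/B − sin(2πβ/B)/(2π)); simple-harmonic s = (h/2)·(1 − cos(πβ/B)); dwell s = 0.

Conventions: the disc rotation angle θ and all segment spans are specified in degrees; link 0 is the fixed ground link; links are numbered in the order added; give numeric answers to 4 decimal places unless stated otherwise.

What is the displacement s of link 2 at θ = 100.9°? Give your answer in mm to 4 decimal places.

seg 1 [0°–27.5°] simple-harmonic, h=28: full span → s += 28 → s = 28.0000
seg 2 [27.5°–60.8°] uniform, h=-24: full span → s += -24 → s = 4.0000
seg 3 [60.8°–95.6°] cycloidal, h=30: full span → s += 30 → s = 34.0000
seg 4 [95.6°–186.1°] uniform, h=22: θ=100.9° here. β=5.3, B=90.5. 22·5.3/90.5 = 1.2884 → s = 35.2884

35.2884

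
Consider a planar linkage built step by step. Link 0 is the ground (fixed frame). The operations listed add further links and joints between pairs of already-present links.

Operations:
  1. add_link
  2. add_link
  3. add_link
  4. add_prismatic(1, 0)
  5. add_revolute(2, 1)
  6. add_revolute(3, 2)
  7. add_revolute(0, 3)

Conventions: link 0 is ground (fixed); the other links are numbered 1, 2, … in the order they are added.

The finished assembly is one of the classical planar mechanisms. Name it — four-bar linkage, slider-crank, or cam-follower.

links: 4 (incl. ground); joints: 3 revolute, 1 prismatic, 0 higher (cam) pair, forming one closed loop
4 links, 3 revolutes + 1 prismatic in one loop → slider-crank

slider-crank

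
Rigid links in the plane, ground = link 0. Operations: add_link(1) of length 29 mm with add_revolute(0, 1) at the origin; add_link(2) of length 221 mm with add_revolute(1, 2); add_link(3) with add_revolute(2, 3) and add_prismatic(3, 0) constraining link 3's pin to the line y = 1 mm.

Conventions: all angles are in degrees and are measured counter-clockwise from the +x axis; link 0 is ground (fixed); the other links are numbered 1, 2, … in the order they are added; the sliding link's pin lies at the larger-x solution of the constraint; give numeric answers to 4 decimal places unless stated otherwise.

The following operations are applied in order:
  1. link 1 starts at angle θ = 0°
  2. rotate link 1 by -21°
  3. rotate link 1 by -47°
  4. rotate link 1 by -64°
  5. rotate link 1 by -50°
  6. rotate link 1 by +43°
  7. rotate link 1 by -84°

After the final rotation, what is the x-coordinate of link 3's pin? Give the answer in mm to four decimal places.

geometry: r = 29 mm, L = 221 mm, e = 1 mm; θ starts at 0°
rotate link 1 by -21°: θ ← 0° -21° = -21°
rotate link 1 by -47°: θ ← -21° -47° = -68°
rotate link 1 by -64°: θ ← -68° -64° = -132°
rotate link 1 by -50°: θ ← -132° -50° = -182°
rotate link 1 by +43°: θ ← -182° +43° = -139°
rotate link 1 by -84°: θ ← -139° -84° = -223°
crank pin P = (r cos θ, r sin θ) = (-21.209257, 19.777952)
h = r sin θ − e = 19.777952 − 1 = 18.777952
x = r cos θ + √(L² − h²) = -21.209257 + 220.200791 = 198.991534

198.9915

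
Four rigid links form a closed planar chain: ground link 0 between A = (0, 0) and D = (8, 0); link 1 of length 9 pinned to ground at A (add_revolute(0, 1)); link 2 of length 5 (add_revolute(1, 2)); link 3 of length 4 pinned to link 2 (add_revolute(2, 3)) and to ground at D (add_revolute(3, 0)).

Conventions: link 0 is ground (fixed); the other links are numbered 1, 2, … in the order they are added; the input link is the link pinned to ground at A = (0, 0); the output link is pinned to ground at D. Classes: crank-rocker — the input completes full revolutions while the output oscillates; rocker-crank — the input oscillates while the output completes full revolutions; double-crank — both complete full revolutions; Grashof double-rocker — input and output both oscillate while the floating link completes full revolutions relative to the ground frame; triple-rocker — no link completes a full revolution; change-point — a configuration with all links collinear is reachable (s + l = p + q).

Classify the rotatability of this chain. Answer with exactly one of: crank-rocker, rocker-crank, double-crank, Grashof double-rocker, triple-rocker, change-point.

lengths: ground=8, input=9, coupler=5, output=4
sorted: s=4 (shortest), l=9 (longest), p+q=13
s + l = 13 vs p + q = 13
s + l = p + q → change-point (collinear configuration reachable)

change-point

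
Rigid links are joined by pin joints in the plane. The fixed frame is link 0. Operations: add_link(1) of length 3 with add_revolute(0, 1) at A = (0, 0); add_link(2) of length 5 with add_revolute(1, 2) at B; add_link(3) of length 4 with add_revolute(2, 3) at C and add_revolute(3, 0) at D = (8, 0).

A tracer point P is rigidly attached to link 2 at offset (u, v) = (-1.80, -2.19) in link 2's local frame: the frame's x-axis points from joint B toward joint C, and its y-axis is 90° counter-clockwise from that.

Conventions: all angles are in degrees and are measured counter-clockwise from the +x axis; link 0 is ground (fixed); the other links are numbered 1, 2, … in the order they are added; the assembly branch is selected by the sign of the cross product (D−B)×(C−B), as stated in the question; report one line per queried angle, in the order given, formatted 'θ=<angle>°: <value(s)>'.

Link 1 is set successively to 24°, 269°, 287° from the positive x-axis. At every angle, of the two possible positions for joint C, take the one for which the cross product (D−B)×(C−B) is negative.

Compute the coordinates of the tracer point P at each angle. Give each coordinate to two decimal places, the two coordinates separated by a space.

A=(0,0), D=(8.00,0)
θ=24°: B = A + 3.00·(cos24°, sin24°) = (2.7406, 1.2202)
θ=24°: |BD| = 5.3991
θ=24°: circle(B,5.00) ∩ circle(D,4.00): a=3.5330, h=3.5381
θ=24°:   candidates: C₊=(6.9818,3.8683) cross=19.102; C₋=(5.3826,-3.0248) cross=-19.102
θ=24°:   branch - wants cross < 0 → take C=(5.3826,-3.0248) (cross=-19.102)
θ=24°: ex = (C−B)/|BC| = (0.5284,-0.8490); ey = (0.8490,0.5284)
θ=24°: P = B + -1.80·ex + -2.19·ey = (-0.0698,1.5912)
θ=269°: B = A + 3.00·(cos269°, sin269°) = (-0.0524, -2.9995)
θ=269°: |BD| = 8.5929
θ=269°: circle(B,5.00) ∩ circle(D,4.00): a=4.8201, h=1.3290
θ=269°:   candidates: C₊=(4.0006,-0.0715) cross=11.420; C₋=(4.9285,-2.5624) cross=-11.420
θ=269°:   branch - wants cross < 0 → take C=(4.9285,-2.5624) (cross=-11.420)
θ=269°: ex = (C−B)/|BC| = (0.9962,0.0874); ey = (-0.0874,0.9962)
θ=269°: P = B + -1.80·ex + -2.19·ey = (-1.6540,-5.3385)
θ=287°: B = A + 3.00·(cos287°, sin287°) = (0.8771, -2.8689)
θ=287°: |BD| = 7.6789
θ=287°: circle(B,5.00) ∩ circle(D,4.00): a=4.4255, h=2.3270
θ=287°:   candidates: C₊=(4.1127,0.9430) cross=17.869; C₋=(5.8515,-3.3740) cross=-17.869
θ=287°:   branch - wants cross < 0 → take C=(5.8515,-3.3740) (cross=-17.869)
θ=287°: ex = (C−B)/|BC| = (0.9949,-0.1010); ey = (0.1010,0.9949)
θ=287°: P = B + -1.80·ex + -2.19·ey = (-1.1349,-4.8659)

θ=24°: -0.07 1.59
θ=269°: -1.65 -5.34
θ=287°: -1.13 -4.87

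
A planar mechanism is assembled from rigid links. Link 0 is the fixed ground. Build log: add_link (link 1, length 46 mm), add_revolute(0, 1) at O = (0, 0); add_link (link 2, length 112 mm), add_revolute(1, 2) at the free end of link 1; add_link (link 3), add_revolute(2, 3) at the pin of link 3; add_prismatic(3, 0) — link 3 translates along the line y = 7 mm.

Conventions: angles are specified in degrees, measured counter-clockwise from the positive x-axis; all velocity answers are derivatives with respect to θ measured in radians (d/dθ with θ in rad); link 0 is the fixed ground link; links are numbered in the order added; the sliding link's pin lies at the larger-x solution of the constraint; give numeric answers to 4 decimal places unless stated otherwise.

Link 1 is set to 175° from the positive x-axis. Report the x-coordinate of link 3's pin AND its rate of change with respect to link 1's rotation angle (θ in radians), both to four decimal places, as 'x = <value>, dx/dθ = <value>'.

geometry: r = 46 mm, L = 112 mm, e = 7 mm
crank pin P = (r cos θ, r sin θ) = (-45.824956, 4.009164)
h = r sin θ − e = 4.009164 − 7 = -2.990836
x = r cos θ + √(L² − h²) = -45.824956 + 111.960059 = 66.135103
dx/dθ = −r sin θ − h·r cos θ/√(L² − h²) (θ in radians; h = -2.990836) = -5.233305

x = 66.1351, dx/dθ = -5.2333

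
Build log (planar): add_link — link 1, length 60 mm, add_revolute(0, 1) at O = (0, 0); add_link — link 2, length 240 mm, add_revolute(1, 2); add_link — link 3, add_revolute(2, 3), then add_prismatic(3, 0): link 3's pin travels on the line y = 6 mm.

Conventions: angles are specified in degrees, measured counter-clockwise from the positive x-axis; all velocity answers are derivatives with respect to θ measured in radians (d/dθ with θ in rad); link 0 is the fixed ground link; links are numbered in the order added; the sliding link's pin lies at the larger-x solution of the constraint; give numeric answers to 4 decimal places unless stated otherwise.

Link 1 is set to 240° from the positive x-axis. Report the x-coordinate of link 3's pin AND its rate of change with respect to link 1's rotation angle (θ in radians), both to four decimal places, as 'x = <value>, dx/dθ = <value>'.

geometry: r = 60 mm, L = 240 mm, e = 6 mm
crank pin P = (r cos θ, r sin θ) = (-30.000000, -51.961524)
h = r sin θ − e = -51.961524 − 6 = -57.961524
x = r cos θ + √(L² − h²) = -30.000000 + 232.895817 = 202.895817
dx/dθ = −r sin θ − h·r cos θ/√(L² − h²) (θ in radians; h = -57.961524) = 44.495329

x = 202.8958, dx/dθ = 44.4953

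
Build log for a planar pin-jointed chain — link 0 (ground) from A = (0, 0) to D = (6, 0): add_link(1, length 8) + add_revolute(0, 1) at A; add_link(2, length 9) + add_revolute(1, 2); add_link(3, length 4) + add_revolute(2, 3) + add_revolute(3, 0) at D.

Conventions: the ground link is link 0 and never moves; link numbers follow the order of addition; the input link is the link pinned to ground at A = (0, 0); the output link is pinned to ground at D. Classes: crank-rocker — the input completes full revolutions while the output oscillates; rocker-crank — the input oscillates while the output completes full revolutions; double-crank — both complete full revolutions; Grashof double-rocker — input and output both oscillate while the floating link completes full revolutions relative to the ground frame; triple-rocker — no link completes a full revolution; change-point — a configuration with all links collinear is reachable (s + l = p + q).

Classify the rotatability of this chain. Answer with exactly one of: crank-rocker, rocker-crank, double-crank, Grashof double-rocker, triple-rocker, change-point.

lengths: ground=6, input=8, coupler=9, output=4
sorted: s=4 (shortest), l=9 (longest), p+q=14
s + l = 13 vs p + q = 14
s + l < p + q (Grashof) with shortest = output link → rocker-crank

rocker-crank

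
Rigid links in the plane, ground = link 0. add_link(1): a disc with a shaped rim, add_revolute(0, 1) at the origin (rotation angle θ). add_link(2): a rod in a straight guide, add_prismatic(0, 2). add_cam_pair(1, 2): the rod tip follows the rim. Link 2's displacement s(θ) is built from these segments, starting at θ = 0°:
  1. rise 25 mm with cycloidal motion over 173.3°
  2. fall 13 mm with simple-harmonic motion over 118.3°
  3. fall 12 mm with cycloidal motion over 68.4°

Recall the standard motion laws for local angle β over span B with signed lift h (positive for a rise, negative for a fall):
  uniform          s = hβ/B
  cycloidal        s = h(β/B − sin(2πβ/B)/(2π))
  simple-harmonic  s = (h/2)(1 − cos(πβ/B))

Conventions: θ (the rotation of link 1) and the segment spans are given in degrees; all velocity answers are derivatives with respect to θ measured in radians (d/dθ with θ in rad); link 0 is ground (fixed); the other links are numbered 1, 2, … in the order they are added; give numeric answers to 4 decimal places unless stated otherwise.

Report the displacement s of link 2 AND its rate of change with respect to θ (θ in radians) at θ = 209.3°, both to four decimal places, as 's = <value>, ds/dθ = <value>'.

segment 1 (0° to 173.3°, cycloidal, h = 25) is passed completely: s = 0.0000 + (25) = 25.0000
θ = 209.3° falls in segment 2 (173.3° to 291.6°, simple-harmonic, h = -13): β = 209.3 − 173.3 = 36°, B = 118.3°; Δs = -13/2·(1 − cos(π·0.3043)) = -2.7510; s = 25.0000 − 2.7510 = 22.2490
velocity in seg [173.3°–291.6°] (simple-harmonic), θ in radians: β = 36° = 0.6283 rad, B = 118.3° = 2.0647 rad; ds/dθ = (πh/(2B)) sin(πβ/B) = (π·(-13)/(2·2.0647)) sin(π·0.3043) = -8.079263 mm/rad

s = 22.2490, ds/dθ = -8.0793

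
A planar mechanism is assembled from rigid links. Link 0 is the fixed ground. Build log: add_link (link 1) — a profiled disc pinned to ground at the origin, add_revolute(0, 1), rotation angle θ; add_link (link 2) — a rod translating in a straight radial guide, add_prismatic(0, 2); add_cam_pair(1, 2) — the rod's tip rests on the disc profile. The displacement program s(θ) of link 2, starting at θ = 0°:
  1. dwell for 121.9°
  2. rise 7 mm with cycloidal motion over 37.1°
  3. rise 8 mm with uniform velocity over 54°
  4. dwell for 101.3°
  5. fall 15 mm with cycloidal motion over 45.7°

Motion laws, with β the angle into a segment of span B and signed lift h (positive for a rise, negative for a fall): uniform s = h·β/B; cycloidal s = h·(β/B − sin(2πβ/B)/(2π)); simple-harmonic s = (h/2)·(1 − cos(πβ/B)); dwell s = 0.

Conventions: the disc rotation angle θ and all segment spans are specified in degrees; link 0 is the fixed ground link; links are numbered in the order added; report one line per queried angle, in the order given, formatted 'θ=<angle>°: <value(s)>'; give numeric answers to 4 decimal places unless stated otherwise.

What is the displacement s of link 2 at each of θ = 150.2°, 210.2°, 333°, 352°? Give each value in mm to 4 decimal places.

seg 1 [0°–121.9°] dwell: s stays 0.0000
seg 2 [121.9°–159°] cycloidal, h=7: θ=150.2° here. β=28.3, B=37.1. 7·(0.7628 − sin(2π·0.7628)/(2π)) = 6.4501 → s = 6.4501
seg 2 [121.9°–159°] cycloidal, h=7: full span → s += 7 → s = 7.0000
seg 3 [159°–213°] uniform, h=8: θ=210.2° here. β=51.2, B=54. 8·51.2/54 = 7.5852 → s = 14.5852
seg 3 [159°–213°] uniform, h=8: full span → s += 8 → s = 15.0000
seg 4 [213°–314.3°] dwell: s stays 15.0000
seg 5 [314.3°–360°] cycloidal, h=-15: θ=333° here. β=18.7, B=45.7. -15·(0.4092 − sin(2π·0.4092)/(2π)) = -4.8484 → s = 10.1516
seg 5 [314.3°–360°] cycloidal, h=-15: θ=352° here. β=37.7, B=45.7. -15·(0.8249 − sin(2π·0.8249)/(2π)) = -14.5017 → s = 0.4983

θ=150.2°: 6.4501
θ=210.2°: 14.5852
θ=333°: 10.1516
θ=352°: 0.4983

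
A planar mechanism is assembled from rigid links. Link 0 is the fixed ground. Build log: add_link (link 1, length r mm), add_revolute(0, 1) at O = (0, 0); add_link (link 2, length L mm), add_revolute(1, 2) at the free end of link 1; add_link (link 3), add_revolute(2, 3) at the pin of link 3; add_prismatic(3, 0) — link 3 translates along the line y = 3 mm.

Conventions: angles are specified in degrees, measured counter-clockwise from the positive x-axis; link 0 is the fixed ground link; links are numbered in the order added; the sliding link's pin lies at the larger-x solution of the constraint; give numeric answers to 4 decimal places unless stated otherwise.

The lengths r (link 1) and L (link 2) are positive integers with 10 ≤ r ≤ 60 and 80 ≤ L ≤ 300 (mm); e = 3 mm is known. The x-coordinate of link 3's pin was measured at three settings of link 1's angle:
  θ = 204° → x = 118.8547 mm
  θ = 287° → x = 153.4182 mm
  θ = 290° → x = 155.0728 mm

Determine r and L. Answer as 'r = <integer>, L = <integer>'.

constraint per measurement: (x − r cos θ)² + (r sin θ − e)² = L²
subtracting the θ₁ and θ₂ equations cancels the r² and L² terms:
r = (x₁² − x₂²) / (2[(x₁cos θ₁ + e sin θ₁) − (x₂cos θ₂ + e sin θ₂)]) = 31.0000 → r = 31
L² = (x₁ − r cos θ₁)² + (r sin θ₁ − e)² = 21904.0013 → L = 148.0000 → L = 148
check at θ₃=290°: x = 155.0728 (printed 155.0728) ✓

r = 31, L = 148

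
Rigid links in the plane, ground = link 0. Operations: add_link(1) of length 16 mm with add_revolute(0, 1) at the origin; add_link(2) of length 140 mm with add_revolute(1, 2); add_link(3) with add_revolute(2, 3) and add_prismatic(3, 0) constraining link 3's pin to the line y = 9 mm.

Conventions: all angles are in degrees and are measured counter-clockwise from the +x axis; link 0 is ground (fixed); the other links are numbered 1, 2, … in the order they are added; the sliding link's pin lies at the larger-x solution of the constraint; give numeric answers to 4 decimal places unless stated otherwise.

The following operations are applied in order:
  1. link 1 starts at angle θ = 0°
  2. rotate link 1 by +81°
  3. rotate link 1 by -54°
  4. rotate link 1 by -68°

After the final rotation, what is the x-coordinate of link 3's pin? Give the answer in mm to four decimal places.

geometry: r = 16 mm, L = 140 mm, e = 9 mm; θ starts at 0°
rotate link 1 by +81°: θ ← 0° +81° = 81°
rotate link 1 by -54°: θ ← 81° -54° = 27°
rotate link 1 by -68°: θ ← 27° -68° = -41°
crank pin P = (r cos θ, r sin θ) = (12.075353, -10.496944)
h = r sin θ − e = -10.496944 − 9 = -19.496944
x = r cos θ + √(L² − h²) = 12.075353 + 138.635743 = 150.711096

150.7111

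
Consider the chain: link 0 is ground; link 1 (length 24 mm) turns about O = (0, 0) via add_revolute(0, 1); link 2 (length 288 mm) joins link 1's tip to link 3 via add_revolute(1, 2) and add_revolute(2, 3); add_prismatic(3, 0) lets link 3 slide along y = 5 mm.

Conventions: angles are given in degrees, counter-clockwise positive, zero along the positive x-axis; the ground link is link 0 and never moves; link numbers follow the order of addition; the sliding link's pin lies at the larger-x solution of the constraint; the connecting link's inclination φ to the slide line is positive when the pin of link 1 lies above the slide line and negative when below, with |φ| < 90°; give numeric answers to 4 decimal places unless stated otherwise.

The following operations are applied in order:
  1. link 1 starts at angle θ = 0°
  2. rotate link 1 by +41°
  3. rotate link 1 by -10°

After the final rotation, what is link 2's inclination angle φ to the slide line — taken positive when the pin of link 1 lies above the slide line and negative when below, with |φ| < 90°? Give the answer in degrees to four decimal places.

geometry: r = 24 mm, L = 288 mm, e = 5 mm; θ starts at 0°
rotate link 1 by +41°: θ ← 0° +41° = 41°
rotate link 1 by -10°: θ ← 41° -10° = 31°
h = r sin θ − e = 12.360914 − 5 = 7.360914
sin φ = h / L = 7.360914 / 288 = 0.02555873
φ = arcsin(0.02555873) = 1.464567°

1.4646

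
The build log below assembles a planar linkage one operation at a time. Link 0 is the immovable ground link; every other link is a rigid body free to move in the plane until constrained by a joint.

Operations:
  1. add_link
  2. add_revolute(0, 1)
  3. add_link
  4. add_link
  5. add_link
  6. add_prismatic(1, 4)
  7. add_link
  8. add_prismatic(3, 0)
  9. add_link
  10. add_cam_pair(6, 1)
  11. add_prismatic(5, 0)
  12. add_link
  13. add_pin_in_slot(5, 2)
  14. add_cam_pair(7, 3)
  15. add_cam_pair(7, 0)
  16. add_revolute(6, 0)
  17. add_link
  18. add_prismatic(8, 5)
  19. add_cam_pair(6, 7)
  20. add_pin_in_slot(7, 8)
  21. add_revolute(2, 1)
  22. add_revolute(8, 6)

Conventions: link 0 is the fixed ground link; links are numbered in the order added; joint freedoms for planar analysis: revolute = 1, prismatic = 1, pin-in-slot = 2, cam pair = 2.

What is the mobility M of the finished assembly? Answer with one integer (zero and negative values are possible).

ground; <1,0,0>
#1 <2,0,0>
R:0↔1 J1 <2,1,0>
#2 <3,1,0>
#3 <4,1,0>
#4 <5,1,0>
P:1↔4 J1 <5,2,0>
#5 <6,2,0>
P:3↔0 J1 <6,3,0>
#6 <7,3,0>
C:6↔1 J2 <7,3,1>
P:5↔0 J1 <7,4,1>
#7 <8,4,1>
PS:5↔2 J2 <8,4,2>
C:7↔3 J2 <8,4,3>
C:7↔0 J2 <8,4,4>
R:6↔0 J1 <8,5,4>
#8 <9,5,4>
P:8↔5 J1 <9,6,4>
C:6↔7 J2 <9,6,5>
PS:7↔8 J2 <9,6,6>
R:2↔1 J1 <9,7,6>
R:8↔6 J1 <9,8,6>
3×8 − 2×8 − 1×6 = 2

M = 2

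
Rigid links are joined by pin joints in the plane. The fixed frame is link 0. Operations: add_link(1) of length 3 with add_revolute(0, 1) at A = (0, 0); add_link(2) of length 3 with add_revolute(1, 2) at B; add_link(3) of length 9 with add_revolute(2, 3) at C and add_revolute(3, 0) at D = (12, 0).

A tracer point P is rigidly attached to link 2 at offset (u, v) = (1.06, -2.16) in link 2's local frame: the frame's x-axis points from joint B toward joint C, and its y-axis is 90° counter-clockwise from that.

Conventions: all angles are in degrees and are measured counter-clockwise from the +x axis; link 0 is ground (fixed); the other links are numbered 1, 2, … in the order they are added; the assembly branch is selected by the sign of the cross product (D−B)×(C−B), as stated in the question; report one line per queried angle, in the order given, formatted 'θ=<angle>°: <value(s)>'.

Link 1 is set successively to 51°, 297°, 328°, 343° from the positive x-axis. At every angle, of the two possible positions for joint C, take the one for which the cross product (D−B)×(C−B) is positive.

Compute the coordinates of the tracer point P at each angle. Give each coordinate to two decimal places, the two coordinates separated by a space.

A=(0,0), D=(12.00,0)
θ=51°: B = A + 3.00·(cos51°, sin51°) = (1.8880, 2.3314)
θ=51°: |BD| = 10.3773
θ=51°: circle(B,3.00) ∩ circle(D,9.00): a=1.7196, h=2.4583
θ=51°:   candidates: C₊=(4.1159,4.3405) cross=25.510; C₋=(3.0113,-0.4503) cross=-25.510
θ=51°:   branch + wants cross > 0 → take C=(4.1159,4.3405) (cross=25.510)
θ=51°: ex = (C−B)/|BC| = (0.7426,0.6697); ey = (-0.6697,0.7426)
θ=51°: P = B + 1.06·ex + -2.16·ey = (4.1217,1.4372)
θ=297°: B = A + 3.00·(cos297°, sin297°) = (1.3620, -2.6730)
θ=297°: |BD| = 10.9687
θ=297°: circle(B,3.00) ∩ circle(D,9.00): a=2.2023, h=2.0371
θ=297°:   candidates: C₊=(3.0014,-0.1606) cross=22.345; C₋=(3.9943,-4.1120) cross=-22.345
θ=297°:   branch + wants cross > 0 → take C=(3.0014,-0.1606) (cross=22.345)
θ=297°: ex = (C−B)/|BC| = (0.5465,0.8375); ey = (-0.8375,0.5465)
θ=297°: P = B + 1.06·ex + -2.16·ey = (3.7502,-2.9657)
θ=328°: B = A + 3.00·(cos328°, sin328°) = (2.5441, -1.5898)
θ=328°: |BD| = 9.5886
θ=328°: circle(B,3.00) ∩ circle(D,9.00): a=1.0398, h=2.8140
θ=328°:   candidates: C₊=(3.1030,1.3577) cross=26.983; C₋=(4.0361,-4.1924) cross=-26.983
θ=328°:   branch + wants cross > 0 → take C=(3.1030,1.3577) (cross=26.983)
θ=328°: ex = (C−B)/|BC| = (0.1863,0.9825); ey = (-0.9825,0.1863)
θ=328°: P = B + 1.06·ex + -2.16·ey = (4.8638,-0.9507)
θ=343°: B = A + 3.00·(cos343°, sin343°) = (2.8689, -0.8771)
θ=343°: |BD| = 9.1731
θ=343°: circle(B,3.00) ∩ circle(D,9.00): a=0.6620, h=2.9260
θ=343°:   candidates: C₊=(3.2481,2.0988) cross=26.841; C₋=(3.8077,-3.7264) cross=-26.841
θ=343°:   branch + wants cross > 0 → take C=(3.2481,2.0988) (cross=26.841)
θ=343°: ex = (C−B)/|BC| = (0.1264,0.9920); ey = (-0.9920,0.1264)
θ=343°: P = B + 1.06·ex + -2.16·ey = (5.1456,-0.0987)

θ=51°: 4.12 1.44
θ=297°: 3.75 -2.97
θ=328°: 4.86 -0.95
θ=343°: 5.15 -0.10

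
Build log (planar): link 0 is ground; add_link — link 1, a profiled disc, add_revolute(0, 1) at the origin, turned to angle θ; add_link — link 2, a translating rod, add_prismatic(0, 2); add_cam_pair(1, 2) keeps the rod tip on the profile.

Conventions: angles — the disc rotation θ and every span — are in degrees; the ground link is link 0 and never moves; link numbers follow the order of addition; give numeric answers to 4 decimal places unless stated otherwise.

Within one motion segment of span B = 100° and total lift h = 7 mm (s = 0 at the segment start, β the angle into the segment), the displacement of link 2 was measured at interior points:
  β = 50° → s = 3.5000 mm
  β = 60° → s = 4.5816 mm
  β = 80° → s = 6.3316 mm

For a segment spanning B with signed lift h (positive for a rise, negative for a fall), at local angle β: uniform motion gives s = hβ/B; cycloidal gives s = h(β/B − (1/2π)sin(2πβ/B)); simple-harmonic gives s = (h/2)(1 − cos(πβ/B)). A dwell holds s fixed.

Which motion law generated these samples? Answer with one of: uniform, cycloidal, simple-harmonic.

candidates at β/B = r: uniform s = h·r (linear in β); cycloidal s = h·(r − sin(2πr)/(2π)); simple-harmonic s = (h/2)(1 − cos(πr))
β=50°: printed 3.5000 | uniform 3.5000, cycloidal 3.5000, simple-harmonic 3.5000
β=60°: printed 4.5816 | uniform 4.2000, cycloidal 4.8548, simple-harmonic 4.5816
β=80°: printed 6.3316 | uniform 5.6000, cycloidal 6.6596, simple-harmonic 6.3316
only one law matches every sample → simple-harmonic

simple-harmonic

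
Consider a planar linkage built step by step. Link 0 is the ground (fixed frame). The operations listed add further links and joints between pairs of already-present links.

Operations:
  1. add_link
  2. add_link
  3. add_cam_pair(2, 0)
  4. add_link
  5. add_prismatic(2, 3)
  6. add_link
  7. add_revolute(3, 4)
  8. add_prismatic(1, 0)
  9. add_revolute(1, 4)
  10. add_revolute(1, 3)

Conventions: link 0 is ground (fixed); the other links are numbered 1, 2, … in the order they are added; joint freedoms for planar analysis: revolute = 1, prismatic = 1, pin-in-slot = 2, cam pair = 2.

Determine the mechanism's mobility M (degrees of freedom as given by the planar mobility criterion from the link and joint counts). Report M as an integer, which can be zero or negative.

ground; <1,0,0>
#1 <2,0,0>
#2 <3,0,0>
C:2↔0 J2 <3,0,1>
#3 <4,0,1>
P:2↔3 J1 <4,1,1>
#4 <5,1,1>
R:3↔4 J1 <5,2,1>
P:1↔0 J1 <5,3,1>
R:1↔4 J1 <5,4,1>
R:1↔3 J1 <5,5,1>
3×4 − 2×5 − 1×1 = 1

M = 1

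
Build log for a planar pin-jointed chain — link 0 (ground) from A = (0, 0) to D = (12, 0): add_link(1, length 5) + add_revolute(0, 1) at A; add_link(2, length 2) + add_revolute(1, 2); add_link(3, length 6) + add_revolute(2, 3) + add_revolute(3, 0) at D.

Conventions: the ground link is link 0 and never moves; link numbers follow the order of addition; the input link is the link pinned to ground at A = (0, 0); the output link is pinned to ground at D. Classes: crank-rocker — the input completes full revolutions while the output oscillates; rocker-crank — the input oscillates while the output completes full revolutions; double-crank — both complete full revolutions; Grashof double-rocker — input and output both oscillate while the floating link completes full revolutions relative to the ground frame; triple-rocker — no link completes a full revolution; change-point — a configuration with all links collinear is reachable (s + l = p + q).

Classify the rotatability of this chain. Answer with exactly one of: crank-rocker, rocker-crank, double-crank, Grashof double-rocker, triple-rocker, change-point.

lengths: ground=12, input=5, coupler=2, output=6
sorted: s=2 (shortest), l=12 (longest), p+q=11
s + l = 14 vs p + q = 11
s + l > p + q → non-Grashof → no link fully rotates → triple-rocker

triple-rocker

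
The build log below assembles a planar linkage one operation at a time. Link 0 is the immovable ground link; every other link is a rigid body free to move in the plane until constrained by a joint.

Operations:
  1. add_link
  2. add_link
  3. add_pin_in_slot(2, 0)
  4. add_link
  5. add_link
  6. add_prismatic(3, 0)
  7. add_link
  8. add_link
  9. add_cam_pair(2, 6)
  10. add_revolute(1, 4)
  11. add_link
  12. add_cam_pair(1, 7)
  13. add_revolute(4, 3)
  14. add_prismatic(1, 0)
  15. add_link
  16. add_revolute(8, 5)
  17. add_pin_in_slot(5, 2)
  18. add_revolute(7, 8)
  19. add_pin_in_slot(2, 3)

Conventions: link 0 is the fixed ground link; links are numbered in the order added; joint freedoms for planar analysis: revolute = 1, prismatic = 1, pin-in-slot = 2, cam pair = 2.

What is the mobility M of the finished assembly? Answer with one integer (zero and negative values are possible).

L=1 J1=0 J2=0
add link → L=2 J1=0 J2=0
add link → L=3 J1=0 J2=0
PS@2,0 dof=2 J2 → L=3 J1=0 J2=1
add link → L=4 J1=0 J2=1
add link → L=5 J1=0 J2=1
P@3,0 dof=1 J1 → L=5 J1=1 J2=1
add link → L=6 J1=1 J2=1
add link → L=7 J1=1 J2=1
C@2,6 dof=2 J2 → L=7 J1=1 J2=2
R@1,4 dof=1 J1 → L=7 J1=2 J2=2
add link → L=8 J1=2 J2=2
C@1,7 dof=2 J2 → L=8 J1=2 J2=3
R@4,3 dof=1 J1 → L=8 J1=3 J2=3
P@1,0 dof=1 J1 → L=8 J1=4 J2=3
add link → L=9 J1=4 J2=3
R@8,5 dof=1 J1 → L=9 J1=5 J2=3
PS@5,2 dof=2 J2 → L=9 J1=5 J2=4
R@7,8 dof=1 J1 → L=9 J1=6 J2=4
PS@2,3 dof=2 J2 → L=9 J1=6 J2=5
M=3(L−1)−2J1−J2=3·8−2·6−5=7

M = 7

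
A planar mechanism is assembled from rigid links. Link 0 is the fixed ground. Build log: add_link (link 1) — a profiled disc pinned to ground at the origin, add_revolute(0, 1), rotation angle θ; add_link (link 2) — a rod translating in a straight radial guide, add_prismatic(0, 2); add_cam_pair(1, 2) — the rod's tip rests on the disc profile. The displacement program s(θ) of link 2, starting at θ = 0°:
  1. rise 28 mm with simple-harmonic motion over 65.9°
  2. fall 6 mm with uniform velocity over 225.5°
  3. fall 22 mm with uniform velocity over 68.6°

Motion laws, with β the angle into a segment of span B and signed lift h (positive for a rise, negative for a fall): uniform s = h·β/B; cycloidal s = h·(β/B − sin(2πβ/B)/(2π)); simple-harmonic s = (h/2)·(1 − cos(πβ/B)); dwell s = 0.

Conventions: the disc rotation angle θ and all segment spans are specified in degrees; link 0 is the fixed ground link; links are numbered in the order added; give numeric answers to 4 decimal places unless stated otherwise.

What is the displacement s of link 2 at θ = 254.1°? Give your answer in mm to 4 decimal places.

seg 1 [0°–65.9°] simple-harmonic, h=28: full span → s += 28 → s = 28.0000
seg 2 [65.9°–291.4°] uniform, h=-6: θ=254.1° here. β=188.2, B=225.5. -6·188.2/225.5 = -5.0075 → s = 22.9925

22.9925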